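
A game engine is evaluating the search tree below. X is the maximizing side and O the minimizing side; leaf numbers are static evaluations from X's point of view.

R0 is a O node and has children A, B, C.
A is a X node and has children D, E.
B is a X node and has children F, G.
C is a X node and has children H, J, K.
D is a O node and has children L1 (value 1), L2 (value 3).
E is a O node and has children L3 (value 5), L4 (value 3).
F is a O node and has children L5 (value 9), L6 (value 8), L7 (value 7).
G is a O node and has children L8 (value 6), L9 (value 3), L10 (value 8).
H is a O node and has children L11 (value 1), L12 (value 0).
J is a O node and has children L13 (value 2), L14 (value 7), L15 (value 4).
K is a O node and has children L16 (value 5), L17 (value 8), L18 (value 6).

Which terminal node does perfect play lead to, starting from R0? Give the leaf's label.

D (O): min(1, 3) = 1
E (O): min(5, 3) = 3
A (X): max(1, 3) = 3
F (O): min(9, 8, 7) = 7
G (O): min(6, 3, 8) = 3
B (X): max(7, 3) = 7
H (O): min(1, 0) = 0
J (O): min(2, 7, 4) = 2
K (O): min(5, 8, 6) = 5
C (X): max(0, 2, 5) = 5
R0 (O): min(3, 7, 5) = 3
At R0, O picks A (lowest: 3).
At A, X picks E (highest: 3).
At E, O picks L4 (lowest: 3).
Terminal value 3.

L4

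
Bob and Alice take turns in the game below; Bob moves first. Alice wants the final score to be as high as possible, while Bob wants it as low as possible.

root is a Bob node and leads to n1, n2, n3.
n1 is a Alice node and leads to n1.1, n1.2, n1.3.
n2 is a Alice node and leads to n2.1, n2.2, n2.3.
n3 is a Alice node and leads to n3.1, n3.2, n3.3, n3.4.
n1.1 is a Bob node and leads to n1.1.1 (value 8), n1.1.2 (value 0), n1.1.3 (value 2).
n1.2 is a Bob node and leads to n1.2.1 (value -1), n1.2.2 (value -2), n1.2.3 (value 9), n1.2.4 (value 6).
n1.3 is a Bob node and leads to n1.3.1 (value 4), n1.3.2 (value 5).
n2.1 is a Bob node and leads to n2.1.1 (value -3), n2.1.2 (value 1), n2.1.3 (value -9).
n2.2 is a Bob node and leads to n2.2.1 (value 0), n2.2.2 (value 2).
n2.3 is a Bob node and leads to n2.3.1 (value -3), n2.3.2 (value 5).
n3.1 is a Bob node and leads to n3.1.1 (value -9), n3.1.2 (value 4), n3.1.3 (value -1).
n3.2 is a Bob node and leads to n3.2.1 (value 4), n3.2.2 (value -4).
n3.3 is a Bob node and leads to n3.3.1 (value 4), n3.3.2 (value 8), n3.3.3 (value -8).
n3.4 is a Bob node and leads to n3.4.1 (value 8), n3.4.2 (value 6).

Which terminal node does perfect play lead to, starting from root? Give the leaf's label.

n2.2.1

n1.1 (Bob): min(8, 0, 2) = 0
n1.2 (Bob): min(-1, -2, 9, 6) = -2
n1.3 (Bob): min(4, 5) = 4
n1 (Alice): max(0, -2, 4) = 4
n2.1 (Bob): min(-3, 1, -9) = -9
n2.2 (Bob): min(0, 2) = 0
n2.3 (Bob): min(-3, 5) = -3
n2 (Alice): max(-9, 0, -3) = 0
n3.1 (Bob): min(-9, 4, -1) = -9
n3.2 (Bob): min(4, -4) = -4
n3.3 (Bob): min(4, 8, -8) = -8
n3.4 (Bob): min(8, 6) = 6
n3 (Alice): max(-9, -4, -8, 6) = 6
root (Bob): min(4, 0, 6) = 0
At root, Bob picks n2 (lowest: 0).
At n2, Alice picks n2.2 (highest: 0).
At n2.2, Bob picks n2.2.1 (lowest: 0).
Terminal value 0.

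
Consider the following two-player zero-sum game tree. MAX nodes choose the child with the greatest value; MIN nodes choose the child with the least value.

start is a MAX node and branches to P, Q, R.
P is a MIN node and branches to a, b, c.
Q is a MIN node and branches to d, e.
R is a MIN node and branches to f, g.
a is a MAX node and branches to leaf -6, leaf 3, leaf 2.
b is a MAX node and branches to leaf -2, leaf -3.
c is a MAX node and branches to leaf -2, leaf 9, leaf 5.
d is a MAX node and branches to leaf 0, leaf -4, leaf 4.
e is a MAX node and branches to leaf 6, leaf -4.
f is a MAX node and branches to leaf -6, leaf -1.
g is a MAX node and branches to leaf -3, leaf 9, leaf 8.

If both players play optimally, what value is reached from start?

a (MAX): max(-6, 3, 2) = 3
b (MAX): max(-2, -3) = -2
c (MAX): max(-2, 9, 5) = 9
P (MIN): min(3, -2, 9) = -2
d (MAX): max(0, -4, 4) = 4
e (MAX): max(6, -4) = 6
Q (MIN): min(4, 6) = 4
f (MAX): max(-6, -1) = -1
g (MAX): max(-3, 9, 8) = 9
R (MIN): min(-1, 9) = -1
start (MAX): max(-2, 4, -1) = 4

4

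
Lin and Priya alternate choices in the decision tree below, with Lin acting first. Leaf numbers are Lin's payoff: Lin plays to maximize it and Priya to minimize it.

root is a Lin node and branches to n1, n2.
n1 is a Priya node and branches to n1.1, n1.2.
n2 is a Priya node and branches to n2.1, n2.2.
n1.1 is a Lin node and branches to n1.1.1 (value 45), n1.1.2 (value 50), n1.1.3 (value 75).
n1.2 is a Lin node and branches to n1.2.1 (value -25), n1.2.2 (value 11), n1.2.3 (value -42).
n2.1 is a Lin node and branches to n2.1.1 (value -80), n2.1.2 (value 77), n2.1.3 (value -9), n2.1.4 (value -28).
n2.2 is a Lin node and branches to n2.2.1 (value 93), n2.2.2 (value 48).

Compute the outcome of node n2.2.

93

n2.2 (Lin): max(93, 48) = 93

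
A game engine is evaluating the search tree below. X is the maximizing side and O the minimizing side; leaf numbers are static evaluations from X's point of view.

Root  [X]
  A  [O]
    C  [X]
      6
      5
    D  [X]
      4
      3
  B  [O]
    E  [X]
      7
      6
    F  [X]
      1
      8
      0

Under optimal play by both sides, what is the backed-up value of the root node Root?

7

C (X): max(6, 5) = 6
D (X): max(4, 3) = 4
A (O): min(6, 4) = 4
E (X): max(7, 6) = 7
F (X): max(1, 8, 0) = 8
B (O): min(7, 8) = 7
Root (X): max(4, 7) = 7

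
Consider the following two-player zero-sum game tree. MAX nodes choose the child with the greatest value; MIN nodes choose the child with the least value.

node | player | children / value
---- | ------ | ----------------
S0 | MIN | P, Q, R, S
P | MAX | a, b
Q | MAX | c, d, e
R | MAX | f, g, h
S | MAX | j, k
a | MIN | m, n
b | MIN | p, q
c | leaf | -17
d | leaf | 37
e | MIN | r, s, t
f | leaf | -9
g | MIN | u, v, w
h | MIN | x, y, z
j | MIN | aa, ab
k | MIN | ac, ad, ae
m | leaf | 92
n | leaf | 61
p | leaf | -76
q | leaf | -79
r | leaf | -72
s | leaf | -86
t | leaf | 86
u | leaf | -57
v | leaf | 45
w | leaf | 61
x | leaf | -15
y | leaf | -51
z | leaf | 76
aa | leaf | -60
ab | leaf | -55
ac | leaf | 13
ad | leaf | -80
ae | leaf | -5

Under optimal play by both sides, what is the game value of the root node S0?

-60

a (MIN): min(92, 61) = 61
b (MIN): min(-76, -79) = -79
P (MAX): max(61, -79) = 61
e (MIN): min(-72, -86, 86) = -86
Q (MAX): max(-17, 37, -86) = 37
g (MIN): min(-57, 45, 61) = -57
h (MIN): min(-15, -51, 76) = -51
R (MAX): max(-9, -57, -51) = -9
j (MIN): min(-60, -55) = -60
k (MIN): min(13, -80, -5) = -80
S (MAX): max(-60, -80) = -60
S0 (MIN): min(61, 37, -9, -60) = -60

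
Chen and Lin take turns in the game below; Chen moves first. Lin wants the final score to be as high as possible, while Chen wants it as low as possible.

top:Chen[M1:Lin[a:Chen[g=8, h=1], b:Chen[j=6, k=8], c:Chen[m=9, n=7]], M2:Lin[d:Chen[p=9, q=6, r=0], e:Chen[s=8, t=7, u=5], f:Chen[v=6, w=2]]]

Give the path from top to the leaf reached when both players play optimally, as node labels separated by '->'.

top -> M2 -> e -> u

a (Chen): min(8, 1) = 1
b (Chen): min(6, 8) = 6
c (Chen): min(9, 7) = 7
M1 (Lin): max(1, 6, 7) = 7
d (Chen): min(9, 6, 0) = 0
e (Chen): min(8, 7, 5) = 5
f (Chen): min(6, 2) = 2
M2 (Lin): max(0, 5, 2) = 5
top (Chen): min(7, 5) = 5
At top, Chen picks M2 (lowest: 5).
At M2, Lin picks e (highest: 5).
At e, Chen picks u (lowest: 5).
Terminal value 5.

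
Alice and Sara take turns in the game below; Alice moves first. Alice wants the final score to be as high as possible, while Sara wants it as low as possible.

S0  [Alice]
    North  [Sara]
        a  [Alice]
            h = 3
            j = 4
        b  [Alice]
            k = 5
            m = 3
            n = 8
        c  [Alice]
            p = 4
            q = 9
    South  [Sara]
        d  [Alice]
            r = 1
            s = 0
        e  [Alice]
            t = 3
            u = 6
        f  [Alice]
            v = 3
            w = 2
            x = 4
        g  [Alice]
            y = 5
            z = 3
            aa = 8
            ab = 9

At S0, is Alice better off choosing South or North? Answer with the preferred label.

d (Alice): max(1, 0) = 1
e (Alice): max(3, 6) = 6
f (Alice): max(3, 2, 4) = 4
g (Alice): max(5, 3, 8, 9) = 9
South (Sara): min(1, 6, 4, 9) = 1
a (Alice): max(3, 4) = 4
b (Alice): max(5, 3, 8) = 8
c (Alice): max(4, 9) = 9
North (Sara): min(4, 8, 9) = 4
Alice prefers the higher value; South=1, North=4. North is better since 4 > 1.

North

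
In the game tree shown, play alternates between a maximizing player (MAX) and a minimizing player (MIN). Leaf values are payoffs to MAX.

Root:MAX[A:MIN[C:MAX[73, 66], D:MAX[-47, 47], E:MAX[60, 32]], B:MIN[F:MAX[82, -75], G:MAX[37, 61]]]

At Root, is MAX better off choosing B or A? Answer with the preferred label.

B

F (MAX): max(82, -75) = 82
G (MAX): max(37, 61) = 61
B (MIN): min(82, 61) = 61
C (MAX): max(73, 66) = 73
D (MAX): max(-47, 47) = 47
E (MAX): max(60, 32) = 60
A (MIN): min(73, 47, 60) = 47
MAX prefers the higher value; B=61, A=47. B is better since 61 > 47.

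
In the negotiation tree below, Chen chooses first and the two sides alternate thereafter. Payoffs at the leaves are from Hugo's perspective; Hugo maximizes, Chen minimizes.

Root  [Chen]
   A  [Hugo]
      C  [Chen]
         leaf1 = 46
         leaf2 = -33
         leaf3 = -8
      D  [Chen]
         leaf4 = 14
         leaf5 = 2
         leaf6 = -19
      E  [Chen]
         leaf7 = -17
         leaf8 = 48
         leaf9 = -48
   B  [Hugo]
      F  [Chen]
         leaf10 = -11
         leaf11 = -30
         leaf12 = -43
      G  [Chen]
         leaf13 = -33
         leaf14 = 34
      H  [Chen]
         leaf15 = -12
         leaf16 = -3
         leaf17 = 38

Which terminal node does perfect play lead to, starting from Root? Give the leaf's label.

C (Chen): min(46, -33, -8) = -33
D (Chen): min(14, 2, -19) = -19
E (Chen): min(-17, 48, -48) = -48
A (Hugo): max(-33, -19, -48) = -19
F (Chen): min(-11, -30, -43) = -43
G (Chen): min(-33, 34) = -33
H (Chen): min(-12, -3, 38) = -12
B (Hugo): max(-43, -33, -12) = -12
Root (Chen): min(-19, -12) = -19
At Root, Chen picks A (lowest: -19).
At A, Hugo picks D (highest: -19).
At D, Chen picks leaf6 (lowest: -19).
Terminal value -19.

leaf6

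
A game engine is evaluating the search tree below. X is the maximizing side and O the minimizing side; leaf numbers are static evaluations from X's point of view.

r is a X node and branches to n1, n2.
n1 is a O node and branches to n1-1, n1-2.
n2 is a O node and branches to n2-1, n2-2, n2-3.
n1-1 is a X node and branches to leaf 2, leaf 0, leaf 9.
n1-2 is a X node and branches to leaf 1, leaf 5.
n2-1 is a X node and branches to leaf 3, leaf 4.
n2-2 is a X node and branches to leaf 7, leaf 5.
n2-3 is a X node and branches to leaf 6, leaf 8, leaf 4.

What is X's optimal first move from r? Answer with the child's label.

n1-1 (X): max(2, 0, 9) = 9
n1-2 (X): max(1, 5) = 5
n1 (O): min(9, 5) = 5
n2-1 (X): max(3, 4) = 4
n2-2 (X): max(7, 5) = 7
n2-3 (X): max(6, 8, 4) = 8
n2 (O): min(4, 7, 8) = 4
r (X): max(5, 4) = 5
X at r wants the highest of {n1=5, n2=4}, so chooses n1.

n1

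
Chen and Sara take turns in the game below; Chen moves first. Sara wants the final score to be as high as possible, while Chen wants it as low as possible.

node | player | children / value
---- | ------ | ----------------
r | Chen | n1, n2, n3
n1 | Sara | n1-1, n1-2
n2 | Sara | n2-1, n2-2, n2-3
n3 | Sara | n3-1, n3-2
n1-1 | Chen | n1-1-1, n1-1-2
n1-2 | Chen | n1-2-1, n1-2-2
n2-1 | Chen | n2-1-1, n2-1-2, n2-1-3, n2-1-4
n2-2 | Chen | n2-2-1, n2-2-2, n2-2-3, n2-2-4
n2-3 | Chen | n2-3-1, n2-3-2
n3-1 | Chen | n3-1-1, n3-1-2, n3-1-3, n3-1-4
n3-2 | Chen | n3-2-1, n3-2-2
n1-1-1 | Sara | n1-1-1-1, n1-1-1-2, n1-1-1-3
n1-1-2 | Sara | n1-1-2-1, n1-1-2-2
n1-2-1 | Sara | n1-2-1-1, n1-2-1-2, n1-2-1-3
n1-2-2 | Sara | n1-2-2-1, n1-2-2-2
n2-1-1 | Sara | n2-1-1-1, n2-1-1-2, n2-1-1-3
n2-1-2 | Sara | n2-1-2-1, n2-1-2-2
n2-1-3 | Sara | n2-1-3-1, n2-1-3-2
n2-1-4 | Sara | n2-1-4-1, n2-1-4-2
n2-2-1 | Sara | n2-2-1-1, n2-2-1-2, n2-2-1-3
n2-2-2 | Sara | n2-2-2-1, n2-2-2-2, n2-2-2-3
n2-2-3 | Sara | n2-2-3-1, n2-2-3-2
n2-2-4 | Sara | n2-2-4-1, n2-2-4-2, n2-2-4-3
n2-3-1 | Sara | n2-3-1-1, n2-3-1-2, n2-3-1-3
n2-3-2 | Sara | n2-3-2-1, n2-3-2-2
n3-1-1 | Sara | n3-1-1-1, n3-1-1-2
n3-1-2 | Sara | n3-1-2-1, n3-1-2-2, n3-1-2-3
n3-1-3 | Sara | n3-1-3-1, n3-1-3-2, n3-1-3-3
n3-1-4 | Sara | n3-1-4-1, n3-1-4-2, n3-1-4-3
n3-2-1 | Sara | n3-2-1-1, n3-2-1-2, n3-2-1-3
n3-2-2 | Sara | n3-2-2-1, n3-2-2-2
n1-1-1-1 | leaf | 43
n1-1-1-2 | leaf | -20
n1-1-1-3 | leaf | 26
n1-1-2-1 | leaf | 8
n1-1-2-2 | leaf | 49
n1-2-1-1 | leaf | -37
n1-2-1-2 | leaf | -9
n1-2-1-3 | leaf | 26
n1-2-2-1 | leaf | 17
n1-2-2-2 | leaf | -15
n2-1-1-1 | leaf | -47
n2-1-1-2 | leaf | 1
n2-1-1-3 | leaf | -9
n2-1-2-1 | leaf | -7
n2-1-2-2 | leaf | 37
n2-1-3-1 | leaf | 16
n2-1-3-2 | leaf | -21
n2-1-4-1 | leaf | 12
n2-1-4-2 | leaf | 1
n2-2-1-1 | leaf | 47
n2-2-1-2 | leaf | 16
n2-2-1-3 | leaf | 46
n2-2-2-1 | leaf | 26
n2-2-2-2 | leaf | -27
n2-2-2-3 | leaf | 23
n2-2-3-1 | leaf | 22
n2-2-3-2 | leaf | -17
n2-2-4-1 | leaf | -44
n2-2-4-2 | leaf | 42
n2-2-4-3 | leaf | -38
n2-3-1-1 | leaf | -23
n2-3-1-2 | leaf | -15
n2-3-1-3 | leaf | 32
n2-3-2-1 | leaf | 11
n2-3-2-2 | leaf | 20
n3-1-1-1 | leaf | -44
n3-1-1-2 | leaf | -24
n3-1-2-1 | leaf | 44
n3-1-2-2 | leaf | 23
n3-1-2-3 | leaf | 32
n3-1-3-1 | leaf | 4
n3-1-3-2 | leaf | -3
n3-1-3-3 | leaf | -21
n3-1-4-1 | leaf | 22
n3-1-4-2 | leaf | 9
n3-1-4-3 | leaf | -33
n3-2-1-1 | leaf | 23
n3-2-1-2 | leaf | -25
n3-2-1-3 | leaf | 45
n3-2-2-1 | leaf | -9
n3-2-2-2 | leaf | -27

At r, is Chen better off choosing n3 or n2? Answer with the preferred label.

n3-1-1 (Sara): max(-44, -24) = -24
n3-1-2 (Sara): max(44, 23, 32) = 44
n3-1-3 (Sara): max(4, -3, -21) = 4
n3-1-4 (Sara): max(22, 9, -33) = 22
n3-1 (Chen): min(-24, 44, 4, 22) = -24
n3-2-1 (Sara): max(23, -25, 45) = 45
n3-2-2 (Sara): max(-9, -27) = -9
n3-2 (Chen): min(45, -9) = -9
n3 (Sara): max(-24, -9) = -9
n2-1-1 (Sara): max(-47, 1, -9) = 1
n2-1-2 (Sara): max(-7, 37) = 37
n2-1-3 (Sara): max(16, -21) = 16
n2-1-4 (Sara): max(12, 1) = 12
n2-1 (Chen): min(1, 37, 16, 12) = 1
n2-2-1 (Sara): max(47, 16, 46) = 47
n2-2-2 (Sara): max(26, -27, 23) = 26
n2-2-3 (Sara): max(22, -17) = 22
n2-2-4 (Sara): max(-44, 42, -38) = 42
n2-2 (Chen): min(47, 26, 22, 42) = 22
n2-3-1 (Sara): max(-23, -15, 32) = 32
n2-3-2 (Sara): max(11, 20) = 20
n2-3 (Chen): min(32, 20) = 20
n2 (Sara): max(1, 22, 20) = 22
Chen prefers the lower value; n3=-9, n2=22. n3 is better since -9 < 22.

n3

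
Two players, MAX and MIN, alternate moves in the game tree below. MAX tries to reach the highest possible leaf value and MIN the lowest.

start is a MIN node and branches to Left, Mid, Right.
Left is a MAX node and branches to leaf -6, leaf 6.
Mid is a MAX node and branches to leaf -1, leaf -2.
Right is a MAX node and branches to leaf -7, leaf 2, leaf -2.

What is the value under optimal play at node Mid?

-1

Mid (MAX): max(-1, -2) = -1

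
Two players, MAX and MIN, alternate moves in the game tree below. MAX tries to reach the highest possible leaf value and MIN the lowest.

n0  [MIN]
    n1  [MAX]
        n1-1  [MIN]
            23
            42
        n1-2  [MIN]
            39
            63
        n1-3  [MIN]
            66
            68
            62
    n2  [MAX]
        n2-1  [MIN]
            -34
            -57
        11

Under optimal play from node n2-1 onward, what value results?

-57

n2-1 (MIN): min(-34, -57) = -57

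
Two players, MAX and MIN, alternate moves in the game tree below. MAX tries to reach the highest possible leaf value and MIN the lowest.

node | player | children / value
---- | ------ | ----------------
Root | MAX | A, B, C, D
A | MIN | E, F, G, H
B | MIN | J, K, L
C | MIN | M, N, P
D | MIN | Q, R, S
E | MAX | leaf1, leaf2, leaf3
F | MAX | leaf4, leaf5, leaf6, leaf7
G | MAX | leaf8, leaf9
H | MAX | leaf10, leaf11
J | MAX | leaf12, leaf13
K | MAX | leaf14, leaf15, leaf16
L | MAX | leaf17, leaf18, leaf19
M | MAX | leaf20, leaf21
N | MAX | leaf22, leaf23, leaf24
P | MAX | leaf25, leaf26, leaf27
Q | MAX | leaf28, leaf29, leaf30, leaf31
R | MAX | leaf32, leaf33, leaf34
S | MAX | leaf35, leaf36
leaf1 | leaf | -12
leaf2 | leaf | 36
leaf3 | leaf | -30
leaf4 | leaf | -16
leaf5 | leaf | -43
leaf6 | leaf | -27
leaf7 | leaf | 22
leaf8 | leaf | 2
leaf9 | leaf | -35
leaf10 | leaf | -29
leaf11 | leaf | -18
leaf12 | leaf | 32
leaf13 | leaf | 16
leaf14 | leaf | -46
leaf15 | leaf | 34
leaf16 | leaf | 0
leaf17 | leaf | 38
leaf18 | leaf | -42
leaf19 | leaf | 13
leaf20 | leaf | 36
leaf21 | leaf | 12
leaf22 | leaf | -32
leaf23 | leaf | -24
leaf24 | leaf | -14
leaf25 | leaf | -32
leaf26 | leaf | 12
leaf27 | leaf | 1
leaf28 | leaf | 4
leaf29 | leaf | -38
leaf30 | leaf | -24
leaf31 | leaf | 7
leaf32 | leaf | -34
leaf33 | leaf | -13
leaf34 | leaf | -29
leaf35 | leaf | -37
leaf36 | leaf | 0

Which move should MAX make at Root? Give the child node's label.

B

E (MAX): max(-12, 36, -30) = 36
F (MAX): max(-16, -43, -27, 22) = 22
G (MAX): max(2, -35) = 2
H (MAX): max(-29, -18) = -18
A (MIN): min(36, 22, 2, -18) = -18
J (MAX): max(32, 16) = 32
K (MAX): max(-46, 34, 0) = 34
L (MAX): max(38, -42, 13) = 38
B (MIN): min(32, 34, 38) = 32
M (MAX): max(36, 12) = 36
N (MAX): max(-32, -24, -14) = -14
P (MAX): max(-32, 12, 1) = 12
C (MIN): min(36, -14, 12) = -14
Q (MAX): max(4, -38, -24, 7) = 7
R (MAX): max(-34, -13, -29) = -13
S (MAX): max(-37, 0) = 0
D (MIN): min(7, -13, 0) = -13
Root (MAX): max(-18, 32, -14, -13) = 32
MAX at Root wants the highest of {A=-18, B=32, C=-14, D=-13}, so chooses B.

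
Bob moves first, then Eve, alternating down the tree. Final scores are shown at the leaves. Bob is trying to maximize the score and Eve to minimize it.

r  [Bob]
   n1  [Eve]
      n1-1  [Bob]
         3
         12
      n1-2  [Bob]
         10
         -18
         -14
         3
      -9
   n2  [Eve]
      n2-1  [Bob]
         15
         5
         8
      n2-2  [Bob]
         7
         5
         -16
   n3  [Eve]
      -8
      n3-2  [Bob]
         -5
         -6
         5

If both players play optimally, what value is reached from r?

7

n1-1 (Bob): max(3, 12) = 12
n1-2 (Bob): max(10, -18, -14, 3) = 10
n1 (Eve): min(12, 10, -9) = -9
n2-1 (Bob): max(15, 5, 8) = 15
n2-2 (Bob): max(7, 5, -16) = 7
n2 (Eve): min(15, 7) = 7
n3-2 (Bob): max(-5, -6, 5) = 5
n3 (Eve): min(-8, 5) = -8
r (Bob): max(-9, 7, -8) = 7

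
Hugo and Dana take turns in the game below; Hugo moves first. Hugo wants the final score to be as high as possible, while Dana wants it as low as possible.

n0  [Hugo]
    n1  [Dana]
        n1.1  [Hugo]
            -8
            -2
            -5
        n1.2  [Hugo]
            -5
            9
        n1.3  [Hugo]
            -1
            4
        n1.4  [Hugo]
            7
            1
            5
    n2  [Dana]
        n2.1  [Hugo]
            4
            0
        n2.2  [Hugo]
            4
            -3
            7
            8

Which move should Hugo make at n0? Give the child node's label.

n2

n1.1 (Hugo): max(-8, -2, -5) = -2
n1.2 (Hugo): max(-5, 9) = 9
n1.3 (Hugo): max(-1, 4) = 4
n1.4 (Hugo): max(7, 1, 5) = 7
n1 (Dana): min(-2, 9, 4, 7) = -2
n2.1 (Hugo): max(4, 0) = 4
n2.2 (Hugo): max(4, -3, 7, 8) = 8
n2 (Dana): min(4, 8) = 4
n0 (Hugo): max(-2, 4) = 4
Hugo at n0 wants the highest of {n1=-2, n2=4}, so chooses n2.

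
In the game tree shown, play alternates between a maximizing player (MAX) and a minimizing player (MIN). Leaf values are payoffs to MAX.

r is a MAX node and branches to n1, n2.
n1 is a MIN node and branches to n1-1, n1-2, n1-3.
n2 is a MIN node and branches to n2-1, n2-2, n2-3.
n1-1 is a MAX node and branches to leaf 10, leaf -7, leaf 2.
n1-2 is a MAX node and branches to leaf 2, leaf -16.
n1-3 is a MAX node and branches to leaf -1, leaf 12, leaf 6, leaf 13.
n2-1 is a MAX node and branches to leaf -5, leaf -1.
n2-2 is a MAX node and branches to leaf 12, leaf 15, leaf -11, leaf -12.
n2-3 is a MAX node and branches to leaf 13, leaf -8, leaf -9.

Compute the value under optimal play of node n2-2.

15

n2-2 (MAX): max(12, 15, -11, -12) = 15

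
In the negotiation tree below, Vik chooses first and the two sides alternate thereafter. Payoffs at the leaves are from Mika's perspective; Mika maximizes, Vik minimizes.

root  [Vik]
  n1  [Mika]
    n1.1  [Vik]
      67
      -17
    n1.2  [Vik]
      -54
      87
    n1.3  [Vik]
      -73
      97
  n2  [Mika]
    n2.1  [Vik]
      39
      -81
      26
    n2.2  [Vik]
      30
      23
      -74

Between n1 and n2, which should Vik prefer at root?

n1.1 (Vik): min(67, -17) = -17
n1.2 (Vik): min(-54, 87) = -54
n1.3 (Vik): min(-73, 97) = -73
n1 (Mika): max(-17, -54, -73) = -17
n2.1 (Vik): min(39, -81, 26) = -81
n2.2 (Vik): min(30, 23, -74) = -74
n2 (Mika): max(-81, -74) = -74
Vik prefers the lower value; n1=-17, n2=-74. n2 is better since -74 < -17.

n2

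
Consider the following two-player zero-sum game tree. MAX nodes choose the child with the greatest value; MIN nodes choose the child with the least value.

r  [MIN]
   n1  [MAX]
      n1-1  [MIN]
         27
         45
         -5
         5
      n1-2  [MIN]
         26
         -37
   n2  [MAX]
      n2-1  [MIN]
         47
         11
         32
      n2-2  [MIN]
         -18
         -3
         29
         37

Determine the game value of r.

n1-1 (MIN): min(27, 45, -5, 5) = -5
n1-2 (MIN): min(26, -37) = -37
n1 (MAX): max(-5, -37) = -5
n2-1 (MIN): min(47, 11, 32) = 11
n2-2 (MIN): min(-18, -3, 29, 37) = -18
n2 (MAX): max(11, -18) = 11
r (MIN): min(-5, 11) = -5

-5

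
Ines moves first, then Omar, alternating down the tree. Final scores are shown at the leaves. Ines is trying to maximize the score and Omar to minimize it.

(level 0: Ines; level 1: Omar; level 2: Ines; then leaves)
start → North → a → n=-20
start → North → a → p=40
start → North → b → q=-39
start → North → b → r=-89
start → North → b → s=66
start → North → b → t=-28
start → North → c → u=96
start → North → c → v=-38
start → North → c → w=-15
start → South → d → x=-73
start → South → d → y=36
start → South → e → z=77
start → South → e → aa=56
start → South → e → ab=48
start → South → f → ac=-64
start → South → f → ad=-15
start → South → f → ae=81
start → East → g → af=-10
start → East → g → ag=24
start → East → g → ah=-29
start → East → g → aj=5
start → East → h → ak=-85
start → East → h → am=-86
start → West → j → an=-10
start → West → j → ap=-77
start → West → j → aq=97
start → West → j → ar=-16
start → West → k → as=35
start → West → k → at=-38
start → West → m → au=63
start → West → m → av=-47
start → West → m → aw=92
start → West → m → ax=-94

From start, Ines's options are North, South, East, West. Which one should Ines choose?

a (Ines): max(-20, 40) = 40
b (Ines): max(-39, -89, 66, -28) = 66
c (Ines): max(96, -38, -15) = 96
North (Omar): min(40, 66, 96) = 40
d (Ines): max(-73, 36) = 36
e (Ines): max(77, 56, 48) = 77
f (Ines): max(-64, -15, 81) = 81
South (Omar): min(36, 77, 81) = 36
g (Ines): max(-10, 24, -29, 5) = 24
h (Ines): max(-85, -86) = -85
East (Omar): min(24, -85) = -85
j (Ines): max(-10, -77, 97, -16) = 97
k (Ines): max(35, -38) = 35
m (Ines): max(63, -47, 92, -94) = 92
West (Omar): min(97, 35, 92) = 35
start (Ines): max(40, 36, -85, 35) = 40
Ines at start wants the highest of {North=40, South=36, East=-85, West=35}, so chooses North.

North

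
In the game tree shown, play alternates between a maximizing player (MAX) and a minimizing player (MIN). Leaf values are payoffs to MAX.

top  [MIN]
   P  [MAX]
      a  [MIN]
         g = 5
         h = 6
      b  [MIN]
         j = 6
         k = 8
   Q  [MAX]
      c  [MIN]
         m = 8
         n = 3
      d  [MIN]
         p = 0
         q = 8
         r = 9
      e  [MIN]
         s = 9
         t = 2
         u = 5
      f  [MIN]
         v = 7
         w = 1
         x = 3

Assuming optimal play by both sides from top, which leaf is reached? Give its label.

a (MIN): min(5, 6) = 5
b (MIN): min(6, 8) = 6
P (MAX): max(5, 6) = 6
c (MIN): min(8, 3) = 3
d (MIN): min(0, 8, 9) = 0
e (MIN): min(9, 2, 5) = 2
f (MIN): min(7, 1, 3) = 1
Q (MAX): max(3, 0, 2, 1) = 3
top (MIN): min(6, 3) = 3
At top, MIN picks Q (lowest: 3).
At Q, MAX picks c (highest: 3).
At c, MIN picks n (lowest: 3).
Terminal value 3.

n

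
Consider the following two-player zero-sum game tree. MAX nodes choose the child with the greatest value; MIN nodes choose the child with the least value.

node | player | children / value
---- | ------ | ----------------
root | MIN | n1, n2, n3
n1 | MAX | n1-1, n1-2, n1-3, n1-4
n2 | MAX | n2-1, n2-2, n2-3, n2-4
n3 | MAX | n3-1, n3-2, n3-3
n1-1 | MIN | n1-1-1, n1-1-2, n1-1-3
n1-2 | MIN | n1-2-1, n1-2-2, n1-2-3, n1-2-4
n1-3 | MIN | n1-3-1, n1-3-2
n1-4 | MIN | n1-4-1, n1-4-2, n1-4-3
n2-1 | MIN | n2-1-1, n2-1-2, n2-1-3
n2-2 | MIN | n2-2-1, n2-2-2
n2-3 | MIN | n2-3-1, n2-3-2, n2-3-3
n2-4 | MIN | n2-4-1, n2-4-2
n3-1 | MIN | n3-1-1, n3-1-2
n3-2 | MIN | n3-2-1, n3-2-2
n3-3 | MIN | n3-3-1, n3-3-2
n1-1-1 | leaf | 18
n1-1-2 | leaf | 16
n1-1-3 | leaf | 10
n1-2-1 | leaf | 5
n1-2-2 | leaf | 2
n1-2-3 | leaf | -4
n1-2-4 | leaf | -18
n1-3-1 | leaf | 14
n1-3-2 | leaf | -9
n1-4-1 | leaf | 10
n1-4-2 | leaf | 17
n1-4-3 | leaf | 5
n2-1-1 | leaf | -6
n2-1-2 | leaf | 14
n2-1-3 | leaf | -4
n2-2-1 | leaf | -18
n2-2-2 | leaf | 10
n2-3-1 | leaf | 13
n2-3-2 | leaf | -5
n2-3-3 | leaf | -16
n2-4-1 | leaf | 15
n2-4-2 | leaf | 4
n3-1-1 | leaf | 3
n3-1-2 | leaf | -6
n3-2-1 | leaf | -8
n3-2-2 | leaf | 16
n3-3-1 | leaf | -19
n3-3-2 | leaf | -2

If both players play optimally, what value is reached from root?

n1-1 (MIN): min(18, 16, 10) = 10
n1-2 (MIN): min(5, 2, -4, -18) = -18
n1-3 (MIN): min(14, -9) = -9
n1-4 (MIN): min(10, 17, 5) = 5
n1 (MAX): max(10, -18, -9, 5) = 10
n2-1 (MIN): min(-6, 14, -4) = -6
n2-2 (MIN): min(-18, 10) = -18
n2-3 (MIN): min(13, -5, -16) = -16
n2-4 (MIN): min(15, 4) = 4
n2 (MAX): max(-6, -18, -16, 4) = 4
n3-1 (MIN): min(3, -6) = -6
n3-2 (MIN): min(-8, 16) = -8
n3-3 (MIN): min(-19, -2) = -19
n3 (MAX): max(-6, -8, -19) = -6
root (MIN): min(10, 4, -6) = -6

-6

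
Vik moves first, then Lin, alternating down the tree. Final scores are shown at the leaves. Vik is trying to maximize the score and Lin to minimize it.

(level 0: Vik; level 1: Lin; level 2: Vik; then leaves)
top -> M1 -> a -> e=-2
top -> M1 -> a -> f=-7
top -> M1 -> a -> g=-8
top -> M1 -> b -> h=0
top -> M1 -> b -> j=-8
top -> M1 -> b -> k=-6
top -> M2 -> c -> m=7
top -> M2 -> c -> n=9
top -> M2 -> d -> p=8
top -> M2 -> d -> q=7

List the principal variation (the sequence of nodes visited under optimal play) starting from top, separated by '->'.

a (Vik): max(-2, -7, -8) = -2
b (Vik): max(0, -8, -6) = 0
M1 (Lin): min(-2, 0) = -2
c (Vik): max(7, 9) = 9
d (Vik): max(8, 7) = 8
M2 (Lin): min(9, 8) = 8
top (Vik): max(-2, 8) = 8
At top, Vik picks M2 (highest: 8).
At M2, Lin picks d (lowest: 8).
At d, Vik picks p (highest: 8).
Terminal value 8.

top -> M2 -> d -> p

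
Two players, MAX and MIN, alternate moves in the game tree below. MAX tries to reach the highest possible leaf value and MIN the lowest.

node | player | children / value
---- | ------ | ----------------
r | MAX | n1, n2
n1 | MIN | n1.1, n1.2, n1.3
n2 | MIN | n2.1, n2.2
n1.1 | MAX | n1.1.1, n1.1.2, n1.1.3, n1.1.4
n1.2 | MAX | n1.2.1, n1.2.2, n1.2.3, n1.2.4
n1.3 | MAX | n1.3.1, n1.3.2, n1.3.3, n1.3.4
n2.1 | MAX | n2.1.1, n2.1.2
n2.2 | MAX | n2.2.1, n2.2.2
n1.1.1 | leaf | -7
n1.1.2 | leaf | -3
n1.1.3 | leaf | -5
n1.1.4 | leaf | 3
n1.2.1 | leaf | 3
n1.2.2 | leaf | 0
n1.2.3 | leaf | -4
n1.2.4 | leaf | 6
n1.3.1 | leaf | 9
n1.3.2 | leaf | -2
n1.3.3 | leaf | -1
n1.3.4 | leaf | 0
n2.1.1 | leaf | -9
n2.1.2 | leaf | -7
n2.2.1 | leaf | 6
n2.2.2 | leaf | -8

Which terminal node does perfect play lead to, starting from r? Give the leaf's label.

n1.1.4

n1.1 (MAX): max(-7, -3, -5, 3) = 3
n1.2 (MAX): max(3, 0, -4, 6) = 6
n1.3 (MAX): max(9, -2, -1, 0) = 9
n1 (MIN): min(3, 6, 9) = 3
n2.1 (MAX): max(-9, -7) = -7
n2.2 (MAX): max(6, -8) = 6
n2 (MIN): min(-7, 6) = -7
r (MAX): max(3, -7) = 3
At r, MAX picks n1 (highest: 3).
At n1, MIN picks n1.1 (lowest: 3).
At n1.1, MAX picks n1.1.4 (highest: 3).
Terminal value 3.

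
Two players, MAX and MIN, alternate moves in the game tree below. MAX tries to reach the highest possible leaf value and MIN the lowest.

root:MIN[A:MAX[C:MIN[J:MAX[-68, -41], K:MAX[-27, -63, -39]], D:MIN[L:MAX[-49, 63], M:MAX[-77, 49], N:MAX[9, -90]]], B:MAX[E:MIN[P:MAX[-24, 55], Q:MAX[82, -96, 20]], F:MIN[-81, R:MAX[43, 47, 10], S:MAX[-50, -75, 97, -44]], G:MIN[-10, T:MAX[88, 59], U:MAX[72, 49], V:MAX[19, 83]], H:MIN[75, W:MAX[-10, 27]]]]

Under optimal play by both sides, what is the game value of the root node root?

9

J (MAX): max(-68, -41) = -41
K (MAX): max(-27, -63, -39) = -27
C (MIN): min(-41, -27) = -41
L (MAX): max(-49, 63) = 63
M (MAX): max(-77, 49) = 49
N (MAX): max(9, -90) = 9
D (MIN): min(63, 49, 9) = 9
A (MAX): max(-41, 9) = 9
P (MAX): max(-24, 55) = 55
Q (MAX): max(82, -96, 20) = 82
E (MIN): min(55, 82) = 55
R (MAX): max(43, 47, 10) = 47
S (MAX): max(-50, -75, 97, -44) = 97
F (MIN): min(-81, 47, 97) = -81
T (MAX): max(88, 59) = 88
U (MAX): max(72, 49) = 72
V (MAX): max(19, 83) = 83
G (MIN): min(-10, 88, 72, 83) = -10
W (MAX): max(-10, 27) = 27
H (MIN): min(75, 27) = 27
B (MAX): max(55, -81, -10, 27) = 55
root (MIN): min(9, 55) = 9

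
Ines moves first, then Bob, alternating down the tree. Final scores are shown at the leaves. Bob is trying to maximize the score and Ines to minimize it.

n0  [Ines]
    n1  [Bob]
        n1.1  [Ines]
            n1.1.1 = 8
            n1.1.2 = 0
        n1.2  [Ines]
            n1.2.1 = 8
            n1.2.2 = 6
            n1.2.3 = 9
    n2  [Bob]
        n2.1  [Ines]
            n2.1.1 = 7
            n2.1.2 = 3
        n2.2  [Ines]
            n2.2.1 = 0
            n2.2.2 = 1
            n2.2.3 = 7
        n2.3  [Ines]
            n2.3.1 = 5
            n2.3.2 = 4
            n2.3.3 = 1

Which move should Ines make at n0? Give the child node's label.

n1.1 (Ines): min(8, 0) = 0
n1.2 (Ines): min(8, 6, 9) = 6
n1 (Bob): max(0, 6) = 6
n2.1 (Ines): min(7, 3) = 3
n2.2 (Ines): min(0, 1, 7) = 0
n2.3 (Ines): min(5, 4, 1) = 1
n2 (Bob): max(3, 0, 1) = 3
n0 (Ines): min(6, 3) = 3
Ines at n0 wants the lowest of {n1=6, n2=3}, so chooses n2.

n2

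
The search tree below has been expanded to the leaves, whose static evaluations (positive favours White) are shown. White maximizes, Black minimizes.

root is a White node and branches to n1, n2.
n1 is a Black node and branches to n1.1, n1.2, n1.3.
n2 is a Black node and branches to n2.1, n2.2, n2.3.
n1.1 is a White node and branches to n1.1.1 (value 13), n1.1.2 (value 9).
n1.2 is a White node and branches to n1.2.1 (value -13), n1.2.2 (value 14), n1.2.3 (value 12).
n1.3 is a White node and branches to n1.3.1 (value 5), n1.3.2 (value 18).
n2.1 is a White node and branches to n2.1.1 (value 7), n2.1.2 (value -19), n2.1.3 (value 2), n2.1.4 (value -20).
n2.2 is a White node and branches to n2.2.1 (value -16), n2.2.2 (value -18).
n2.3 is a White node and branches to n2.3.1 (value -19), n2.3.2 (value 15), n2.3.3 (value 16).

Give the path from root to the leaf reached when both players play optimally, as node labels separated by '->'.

root -> n1 -> n1.1 -> n1.1.1

n1.1 (White): max(13, 9) = 13
n1.2 (White): max(-13, 14, 12) = 14
n1.3 (White): max(5, 18) = 18
n1 (Black): min(13, 14, 18) = 13
n2.1 (White): max(7, -19, 2, -20) = 7
n2.2 (White): max(-16, -18) = -16
n2.3 (White): max(-19, 15, 16) = 16
n2 (Black): min(7, -16, 16) = -16
root (White): max(13, -16) = 13
At root, White picks n1 (highest: 13).
At n1, Black picks n1.1 (lowest: 13).
At n1.1, White picks n1.1.1 (highest: 13).
Terminal value 13.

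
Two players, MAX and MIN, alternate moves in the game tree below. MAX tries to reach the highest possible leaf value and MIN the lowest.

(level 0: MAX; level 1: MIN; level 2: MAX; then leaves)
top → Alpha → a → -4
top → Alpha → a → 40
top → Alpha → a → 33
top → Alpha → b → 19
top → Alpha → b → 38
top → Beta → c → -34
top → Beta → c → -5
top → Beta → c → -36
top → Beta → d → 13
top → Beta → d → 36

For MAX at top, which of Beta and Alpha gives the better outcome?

Alpha

c (MAX): max(-34, -5, -36) = -5
d (MAX): max(13, 36) = 36
Beta (MIN): min(-5, 36) = -5
a (MAX): max(-4, 40, 33) = 40
b (MAX): max(19, 38) = 38
Alpha (MIN): min(40, 38) = 38
MAX prefers the higher value; Beta=-5, Alpha=38. Alpha is better since 38 > -5.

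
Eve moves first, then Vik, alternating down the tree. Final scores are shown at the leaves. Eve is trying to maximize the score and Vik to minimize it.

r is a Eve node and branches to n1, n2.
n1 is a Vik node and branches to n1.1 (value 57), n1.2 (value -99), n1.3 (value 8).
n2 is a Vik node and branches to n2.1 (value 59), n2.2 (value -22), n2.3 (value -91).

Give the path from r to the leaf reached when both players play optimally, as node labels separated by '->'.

n1 (Vik): min(57, -99, 8) = -99
n2 (Vik): min(59, -22, -91) = -91
r (Eve): max(-99, -91) = -91
At r, Eve picks n2 (highest: -91).
At n2, Vik picks n2.3 (lowest: -91).
Terminal value -91.

r -> n2 -> n2.3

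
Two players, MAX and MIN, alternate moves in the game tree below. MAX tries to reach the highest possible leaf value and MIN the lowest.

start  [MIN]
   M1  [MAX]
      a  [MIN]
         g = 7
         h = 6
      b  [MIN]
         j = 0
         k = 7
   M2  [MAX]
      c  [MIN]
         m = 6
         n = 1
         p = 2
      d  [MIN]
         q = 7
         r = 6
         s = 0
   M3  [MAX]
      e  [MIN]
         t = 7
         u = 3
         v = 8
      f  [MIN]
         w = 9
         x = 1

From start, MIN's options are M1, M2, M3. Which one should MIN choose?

a (MIN): min(7, 6) = 6
b (MIN): min(0, 7) = 0
M1 (MAX): max(6, 0) = 6
c (MIN): min(6, 1, 2) = 1
d (MIN): min(7, 6, 0) = 0
M2 (MAX): max(1, 0) = 1
e (MIN): min(7, 3, 8) = 3
f (MIN): min(9, 1) = 1
M3 (MAX): max(3, 1) = 3
start (MIN): min(6, 1, 3) = 1
MIN at start wants the lowest of {M1=6, M2=1, M3=3}, so chooses M2.

M2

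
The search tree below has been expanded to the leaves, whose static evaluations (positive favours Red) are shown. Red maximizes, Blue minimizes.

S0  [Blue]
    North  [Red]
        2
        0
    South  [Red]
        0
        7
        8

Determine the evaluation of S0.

North (Red): max(2, 0) = 2
South (Red): max(0, 7, 8) = 8
S0 (Blue): min(2, 8) = 2

2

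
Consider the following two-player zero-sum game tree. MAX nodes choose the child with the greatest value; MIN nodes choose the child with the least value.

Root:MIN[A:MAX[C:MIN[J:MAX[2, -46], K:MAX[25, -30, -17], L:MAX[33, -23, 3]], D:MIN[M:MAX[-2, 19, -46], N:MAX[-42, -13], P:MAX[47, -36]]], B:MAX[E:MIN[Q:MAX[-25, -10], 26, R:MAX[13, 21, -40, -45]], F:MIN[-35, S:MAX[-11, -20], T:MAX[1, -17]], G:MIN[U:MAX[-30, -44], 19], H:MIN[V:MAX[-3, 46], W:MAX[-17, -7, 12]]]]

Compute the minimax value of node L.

33

L (MAX): max(33, -23, 3) = 33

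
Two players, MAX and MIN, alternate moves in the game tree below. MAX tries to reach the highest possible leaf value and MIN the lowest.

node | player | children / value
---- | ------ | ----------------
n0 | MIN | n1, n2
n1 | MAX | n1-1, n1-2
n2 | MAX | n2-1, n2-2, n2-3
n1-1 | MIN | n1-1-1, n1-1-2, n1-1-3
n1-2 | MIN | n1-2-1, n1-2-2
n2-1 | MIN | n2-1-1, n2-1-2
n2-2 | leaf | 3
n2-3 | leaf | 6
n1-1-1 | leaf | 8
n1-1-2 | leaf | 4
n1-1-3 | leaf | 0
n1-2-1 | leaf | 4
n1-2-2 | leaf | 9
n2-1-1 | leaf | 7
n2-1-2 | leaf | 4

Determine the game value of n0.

n1-1 (MIN): min(8, 4, 0) = 0
n1-2 (MIN): min(4, 9) = 4
n1 (MAX): max(0, 4) = 4
n2-1 (MIN): min(7, 4) = 4
n2 (MAX): max(4, 3, 6) = 6
n0 (MIN): min(4, 6) = 4

4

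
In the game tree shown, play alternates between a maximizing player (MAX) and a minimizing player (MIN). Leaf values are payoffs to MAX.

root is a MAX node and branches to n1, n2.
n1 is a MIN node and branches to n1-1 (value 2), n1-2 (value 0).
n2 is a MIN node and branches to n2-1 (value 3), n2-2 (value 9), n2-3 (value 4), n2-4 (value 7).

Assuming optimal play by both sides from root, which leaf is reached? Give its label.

n1 (MIN): min(2, 0) = 0
n2 (MIN): min(3, 9, 4, 7) = 3
root (MAX): max(0, 3) = 3
At root, MAX picks n2 (highest: 3).
At n2, MIN picks n2-1 (lowest: 3).
Terminal value 3.

n2-1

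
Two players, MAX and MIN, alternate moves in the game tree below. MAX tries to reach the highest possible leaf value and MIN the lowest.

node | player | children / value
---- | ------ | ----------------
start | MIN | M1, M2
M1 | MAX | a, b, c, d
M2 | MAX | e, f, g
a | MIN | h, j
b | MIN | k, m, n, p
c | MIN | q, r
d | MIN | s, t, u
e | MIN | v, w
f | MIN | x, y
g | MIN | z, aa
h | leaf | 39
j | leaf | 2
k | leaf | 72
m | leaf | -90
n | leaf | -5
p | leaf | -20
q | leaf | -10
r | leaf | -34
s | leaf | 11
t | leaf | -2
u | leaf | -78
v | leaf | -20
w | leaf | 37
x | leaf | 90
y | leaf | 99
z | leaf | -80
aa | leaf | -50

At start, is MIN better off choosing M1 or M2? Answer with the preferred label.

a (MIN): min(39, 2) = 2
b (MIN): min(72, -90, -5, -20) = -90
c (MIN): min(-10, -34) = -34
d (MIN): min(11, -2, -78) = -78
M1 (MAX): max(2, -90, -34, -78) = 2
e (MIN): min(-20, 37) = -20
f (MIN): min(90, 99) = 90
g (MIN): min(-80, -50) = -80
M2 (MAX): max(-20, 90, -80) = 90
MIN prefers the lower value; M1=2, M2=90. M1 is better since 2 < 90.

M1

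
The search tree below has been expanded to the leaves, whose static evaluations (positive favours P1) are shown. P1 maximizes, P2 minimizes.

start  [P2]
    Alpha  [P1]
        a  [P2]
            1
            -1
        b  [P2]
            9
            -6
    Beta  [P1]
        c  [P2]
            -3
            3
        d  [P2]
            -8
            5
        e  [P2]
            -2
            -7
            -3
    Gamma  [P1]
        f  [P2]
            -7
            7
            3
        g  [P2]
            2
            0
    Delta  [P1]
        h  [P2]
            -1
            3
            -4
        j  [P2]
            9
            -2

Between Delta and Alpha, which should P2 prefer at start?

h (P2): min(-1, 3, -4) = -4
j (P2): min(9, -2) = -2
Delta (P1): max(-4, -2) = -2
a (P2): min(1, -1) = -1
b (P2): min(9, -6) = -6
Alpha (P1): max(-1, -6) = -1
P2 prefers the lower value; Delta=-2, Alpha=-1. Delta is better since -2 < -1.

Delta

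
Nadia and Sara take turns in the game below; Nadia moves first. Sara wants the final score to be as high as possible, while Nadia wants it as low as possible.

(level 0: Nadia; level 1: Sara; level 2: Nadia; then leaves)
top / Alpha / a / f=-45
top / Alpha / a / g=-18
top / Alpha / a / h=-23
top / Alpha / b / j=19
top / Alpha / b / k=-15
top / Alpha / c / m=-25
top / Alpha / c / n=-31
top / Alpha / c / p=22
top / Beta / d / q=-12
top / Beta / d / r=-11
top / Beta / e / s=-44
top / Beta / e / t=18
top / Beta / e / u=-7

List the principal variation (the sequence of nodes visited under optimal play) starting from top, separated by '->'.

top -> Alpha -> b -> k

a (Nadia): min(-45, -18, -23) = -45
b (Nadia): min(19, -15) = -15
c (Nadia): min(-25, -31, 22) = -31
Alpha (Sara): max(-45, -15, -31) = -15
d (Nadia): min(-12, -11) = -12
e (Nadia): min(-44, 18, -7) = -44
Beta (Sara): max(-12, -44) = -12
top (Nadia): min(-15, -12) = -15
At top, Nadia picks Alpha (lowest: -15).
At Alpha, Sara picks b (highest: -15).
At b, Nadia picks k (lowest: -15).
Terminal value -15.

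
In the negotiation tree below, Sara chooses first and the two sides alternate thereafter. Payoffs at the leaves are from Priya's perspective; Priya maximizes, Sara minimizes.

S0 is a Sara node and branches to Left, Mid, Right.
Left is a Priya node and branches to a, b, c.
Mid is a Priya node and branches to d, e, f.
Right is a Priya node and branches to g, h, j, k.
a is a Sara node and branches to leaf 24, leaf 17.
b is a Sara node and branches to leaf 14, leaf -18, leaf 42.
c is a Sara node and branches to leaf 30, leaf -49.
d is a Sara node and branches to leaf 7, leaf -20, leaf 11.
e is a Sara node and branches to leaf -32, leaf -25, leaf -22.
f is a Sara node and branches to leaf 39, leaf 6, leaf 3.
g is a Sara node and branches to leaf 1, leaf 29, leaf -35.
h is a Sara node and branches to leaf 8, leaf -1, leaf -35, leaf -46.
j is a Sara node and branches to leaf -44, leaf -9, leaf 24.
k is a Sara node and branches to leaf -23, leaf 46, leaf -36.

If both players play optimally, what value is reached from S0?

a (Sara): min(24, 17) = 17
b (Sara): min(14, -18, 42) = -18
c (Sara): min(30, -49) = -49
Left (Priya): max(17, -18, -49) = 17
d (Sara): min(7, -20, 11) = -20
e (Sara): min(-32, -25, -22) = -32
f (Sara): min(39, 6, 3) = 3
Mid (Priya): max(-20, -32, 3) = 3
g (Sara): min(1, 29, -35) = -35
h (Sara): min(8, -1, -35, -46) = -46
j (Sara): min(-44, -9, 24) = -44
k (Sara): min(-23, 46, -36) = -36
Right (Priya): max(-35, -46, -44, -36) = -35
S0 (Sara): min(17, 3, -35) = -35

-35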